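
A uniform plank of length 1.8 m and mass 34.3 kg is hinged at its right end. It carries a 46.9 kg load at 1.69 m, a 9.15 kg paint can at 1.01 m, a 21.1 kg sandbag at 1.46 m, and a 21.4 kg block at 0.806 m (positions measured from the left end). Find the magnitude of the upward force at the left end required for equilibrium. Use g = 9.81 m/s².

Take moments about the right end.
Beam weight: 34.3 × 9.81 = 336.5 N down at 0.9 m → arm 0.9 m, τ = 336.5 × 0.9 = 302.9 N·m counterclockwise.
Load: 46.9 × 9.81 = 460.1 N down at 1.69 m → arm 0.11 m, τ = 460.1 × 0.11 = 50.61 N·m counterclockwise.
Paint can: 9.15 × 9.81 = 89.76 N down at 1.01 m → arm 0.79 m, τ = 89.76 × 0.79 = 70.91 N·m counterclockwise.
Sandbag: 21.1 × 9.81 = 207 N down at 1.46 m → arm 0.34 m, τ = 207 × 0.34 = 70.38 N·m counterclockwise.
Block: 21.4 × 9.81 = 209.9 N down at 0.806 m → arm 0.994 m, τ = 209.9 × 0.994 = 208.6 N·m counterclockwise.
Net moment of the loads = 703.4 N·m counterclockwise.
The upward force F acts at the left end, arm 1.8 m, giving F × 1.8 clockwise.
Στ = 0 ⇒ F × 1.8 = 703.4 ⇒ F = 703.4 / 1.8 = 391 N.

F ≈ 391 N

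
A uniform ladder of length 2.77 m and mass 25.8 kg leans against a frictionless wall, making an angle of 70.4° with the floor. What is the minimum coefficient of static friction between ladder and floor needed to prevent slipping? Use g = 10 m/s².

μ_min ≈ 0.178

Taking torques about the foot of the ladder:
Ladder weight 25.8×10 = 258 N acts at 1.385 m along the ladder; its horizontal arm is 1.385·cos70.4° = 0.4646 m → τ = 119.9 N·m clockwise.
Wall normal N acts horizontally at the top; its moment arm is the height L sinθ = 2.77·sin70.4° = 2.609 m, counterclockwise.
Setting net torque to zero: N × 2.609 = 119.9 → N = 45.96 N.
ΣFx = 0 ⇒ f = N_wall = 45.96 N. ΣFy = 0 ⇒ N_floor = 258 N.
μ_min = f / N_floor = 45.96 / 258 = 0.178.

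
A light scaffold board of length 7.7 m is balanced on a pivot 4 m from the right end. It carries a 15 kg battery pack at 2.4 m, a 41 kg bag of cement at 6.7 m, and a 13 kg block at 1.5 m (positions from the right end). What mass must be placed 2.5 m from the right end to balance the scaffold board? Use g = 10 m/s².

Taking torques about the pivot (at 4 m from the right end):
Battery pack: 15 × 10 = 150 N down at 2.4 m → arm 1.6 m, τ = 150 × 1.6 = 240 N·m clockwise.
Bag of cement: 41 × 10 = 410 N down at 6.7 m → arm 2.7 m, τ = 410 × 2.7 = 1107 N·m counterclockwise.
Block: 13 × 10 = 130 N down at 1.5 m → arm 2.5 m, τ = 130 × 2.5 = 325 N·m clockwise.
Net moment of known loads = 542 N·m counterclockwise.
An unknown mass m at 2.5 m has arm 1.5 m; its moment is m·g·1.5 clockwise.
For rotational equilibrium, m × 10 × 1.5 = 542, so m = 542 / (10 × 1.5) = 36.1 kg.

m ≈ 36.1 kg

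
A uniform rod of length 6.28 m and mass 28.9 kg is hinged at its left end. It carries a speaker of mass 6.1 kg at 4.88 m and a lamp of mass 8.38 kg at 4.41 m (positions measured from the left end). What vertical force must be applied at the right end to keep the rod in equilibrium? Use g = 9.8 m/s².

F ≈ 246 N

Sum moments about the left end (the unknown pivot reaction has zero arm there).
Beam weight: 28.9 × 9.8 = 283.2 N down at 3.14 m → arm 3.14 m, τ = 283.2 × 3.14 = 889.2 N·m clockwise.
Speaker: 6.1 × 9.8 = 59.78 N down at 4.88 m → arm 4.88 m, τ = 59.78 × 4.88 = 291.7 N·m clockwise.
Lamp: 8.38 × 9.8 = 82.12 N down at 4.41 m → arm 4.41 m, τ = 82.12 × 4.41 = 362.1 N·m clockwise.
Net moment of the loads = 1543 N·m clockwise.
The upward force F acts at the right end, arm 6.28 m, giving F × 6.28 counterclockwise.
Balancing moments: F × 6.28 = 1543, giving F = 1543 / 6.28 = 246 N.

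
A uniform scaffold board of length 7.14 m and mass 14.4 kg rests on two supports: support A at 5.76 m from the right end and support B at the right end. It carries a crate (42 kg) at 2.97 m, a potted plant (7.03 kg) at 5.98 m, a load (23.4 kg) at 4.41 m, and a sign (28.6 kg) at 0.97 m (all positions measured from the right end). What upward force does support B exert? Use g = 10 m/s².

Taking torques about support A:
Beam weight: 14.4 × 10 = 144 N down at 3.57 m → arm 2.19 m, τ = 144 × 2.19 = 315.4 N·m clockwise.
Crate: 42 × 10 = 420 N down at 2.97 m → arm 2.79 m, τ = 420 × 2.79 = 1172 N·m clockwise.
Potted plant: 7.03 × 10 = 70.3 N down at 5.98 m → arm 0.22 m, τ = 70.3 × 0.22 = 15.47 N·m counterclockwise.
Load: 23.4 × 10 = 234 N down at 4.41 m → arm 1.35 m, τ = 234 × 1.35 = 315.9 N·m clockwise.
Sign: 28.6 × 10 = 286 N down at 0.97 m → arm 4.79 m, τ = 286 × 4.79 = 1370 N·m clockwise.
Net load moment about support A = 3158 N·m clockwise.
Reaction R at support B is upward at 0 m, arm 5.76 m → moment R × 5.76 counterclockwise.
Setting net torque to zero: R × 5.76 = 3158 → R = 548 N.

R_B ≈ 548 N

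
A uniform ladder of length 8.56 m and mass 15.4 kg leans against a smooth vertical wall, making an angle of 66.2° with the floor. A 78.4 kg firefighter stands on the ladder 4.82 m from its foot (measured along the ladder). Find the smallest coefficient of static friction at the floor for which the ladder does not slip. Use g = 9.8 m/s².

μ_min ≈ 0.244

Sum moments about the foot of the ladder (the floor normal and friction both act there and drop out).
Ladder weight 15.4×9.8 = 150.9 N acts at 4.28 m along the ladder; its horizontal arm is 4.28·cos66.2° = 1.727 m → τ = 260.6 N·m clockwise.
Firefighter: 78.4×9.8 = 768.3 N at 4.82 m → arm 1.945 m → τ = 1494 N·m clockwise.
Wall normal N acts horizontally at the top; its moment arm is the height L sinθ = 8.56·sin66.2° = 7.832 m, counterclockwise.
Balancing moments: N × 7.832 = 1755, giving N = 224.1 N.
ΣFx = 0 ⇒ f = N_wall = 224.1 N. ΣFy = 0 ⇒ N_floor = 919.2 N.
μ_min = f / N_floor = 224.1 / 919.2 = 0.244.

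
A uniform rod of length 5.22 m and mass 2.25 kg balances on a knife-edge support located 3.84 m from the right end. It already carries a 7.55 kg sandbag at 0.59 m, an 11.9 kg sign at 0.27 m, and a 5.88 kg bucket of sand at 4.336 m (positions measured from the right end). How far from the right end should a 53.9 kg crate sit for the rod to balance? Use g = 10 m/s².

Take moments about the knife-edge support (at 3.84 m from the right end).
Beam weight: 2.25 × 10 = 22.5 N down at 2.61 m → arm 1.23 m, τ = 22.5 × 1.23 = 27.68 N·m clockwise.
Sandbag: 7.55 × 10 = 75.5 N down at 0.59 m → arm 3.25 m, τ = 75.5 × 3.25 = 245.4 N·m clockwise.
Sign: 11.9 × 10 = 119 N down at 0.27 m → arm 3.57 m, τ = 119 × 3.57 = 424.8 N·m clockwise.
Bucket of sand: 5.88 × 10 = 58.8 N down at 4.336 m → arm 0.496 m, τ = 58.8 × 0.496 = 29.16 N·m counterclockwise.
Net moment of existing loads = 668.7 N·m clockwise.
The crate weighs 53.9 × 10 = 539 N and must supply an equal counterclockwise moment, so its lever arm about the knife-edge support is 668.7 / 539 = 1.24 m.
That puts it at 3.84 + 1.24 = 5.08 m from the right end.

x ≈ 5.08 m from the right end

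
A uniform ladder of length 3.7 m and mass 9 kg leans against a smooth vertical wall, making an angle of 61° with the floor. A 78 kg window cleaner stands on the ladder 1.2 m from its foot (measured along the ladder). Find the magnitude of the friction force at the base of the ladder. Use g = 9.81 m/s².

Take moments about the foot of the ladder.
Ladder weight 9×9.81 = 88.29 N acts at 1.85 m along the ladder; its horizontal arm is 1.85·cos61° = 0.8969 m → τ = 79.19 N·m clockwise.
Window cleaner: 78×9.81 = 765.2 N at 1.2 m → arm 0.5818 m → τ = 445.2 N·m clockwise.
Wall normal N acts horizontally at the top; its moment arm is the height L sinθ = 3.7·sin61° = 3.236 m, counterclockwise.
For rotational equilibrium, N × 3.236 = 524.4, so N = 162 N.
ΣFx = 0: friction at the foot balances the wall's push, so f = N_wall = 162 N.

f ≈ 162 N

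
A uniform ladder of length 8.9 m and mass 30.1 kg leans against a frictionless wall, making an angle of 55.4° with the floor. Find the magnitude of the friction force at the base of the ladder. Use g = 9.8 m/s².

Choose the foot of the ladder as the axis so the floor normal and friction both act there and drop out.
Ladder weight 30.1×9.8 = 295 N acts at 4.45 m along the ladder; its horizontal arm is 4.45·cos55.4° = 2.527 m → τ = 745.5 N·m clockwise.
Wall normal N acts horizontally at the top; its moment arm is the height L sinθ = 8.9·sin55.4° = 7.326 m, counterclockwise.
Balancing moments: N × 7.326 = 745.5, giving N = 102 N.
ΣFx = 0: friction at the foot balances the wall's push, so f = N_wall = 102 N.

f ≈ 102 N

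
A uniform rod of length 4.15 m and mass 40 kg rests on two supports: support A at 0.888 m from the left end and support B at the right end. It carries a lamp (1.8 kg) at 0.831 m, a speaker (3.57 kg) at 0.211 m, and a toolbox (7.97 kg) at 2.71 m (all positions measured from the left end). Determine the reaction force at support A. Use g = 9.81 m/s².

R_A ≈ 344 N

About support B:
Beam weight: 40 × 9.81 = 392.4 N down at 2.075 m → arm 2.075 m, τ = 392.4 × 2.075 = 814.2 N·m counterclockwise.
Lamp: 1.8 × 9.81 = 17.66 N down at 0.831 m → arm 3.319 m, τ = 17.66 × 3.319 = 58.61 N·m counterclockwise.
Speaker: 3.57 × 9.81 = 35.02 N down at 0.211 m → arm 3.939 m, τ = 35.02 × 3.939 = 137.9 N·m counterclockwise.
Toolbox: 7.97 × 9.81 = 78.19 N down at 2.71 m → arm 1.44 m, τ = 78.19 × 1.44 = 112.6 N·m counterclockwise.
Net load moment about support B = 1123 N·m counterclockwise.
Reaction R at support A is upward at 0.888 m, arm 3.262 m → moment R × 3.262 clockwise.
Balancing moments: R × 3.262 = 1123, giving R = 344 N.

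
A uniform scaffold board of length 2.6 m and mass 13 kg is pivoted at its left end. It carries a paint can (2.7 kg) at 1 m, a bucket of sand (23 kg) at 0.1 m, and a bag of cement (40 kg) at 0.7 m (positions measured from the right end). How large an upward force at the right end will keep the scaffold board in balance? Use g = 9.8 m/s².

F ≈ 583 N

Sum moments about the left end (the unknown pivot reaction has zero arm there).
Beam weight: 13 × 9.8 = 127.4 N down at 1.3 m → arm 1.3 m, τ = 127.4 × 1.3 = 165.6 N·m clockwise.
Paint can: 2.7 × 9.8 = 26.46 N down at 1 m → arm 1.6 m, τ = 26.46 × 1.6 = 42.34 N·m clockwise.
Bucket of sand: 23 × 9.8 = 225.4 N down at 0.1 m → arm 2.5 m, τ = 225.4 × 2.5 = 563.5 N·m clockwise.
Bag of cement: 40 × 9.8 = 392 N down at 0.7 m → arm 1.9 m, τ = 392 × 1.9 = 744.8 N·m clockwise.
Net moment of the loads = 1516 N·m clockwise.
The upward force F acts at the right end, arm 2.6 m, giving F × 2.6 counterclockwise.
Στ = 0 ⇒ F × 2.6 = 1516 ⇒ F = 1516 / 2.6 = 583 N.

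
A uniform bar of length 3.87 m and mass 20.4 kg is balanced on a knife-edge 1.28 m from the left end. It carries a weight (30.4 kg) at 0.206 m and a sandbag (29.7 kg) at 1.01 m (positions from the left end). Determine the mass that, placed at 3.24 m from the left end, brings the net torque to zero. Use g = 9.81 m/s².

m ≈ 13.9 kg

Take moments about the knife-edge (at 1.28 m from the left end).
Beam weight: 20.4 × 9.81 = 200.1 N down at 1.935 m → arm 0.655 m, τ = 200.1 × 0.655 = 131.1 N·m clockwise.
Weight: 30.4 × 9.81 = 298.2 N down at 0.206 m → arm 1.074 m, τ = 298.2 × 1.074 = 320.3 N·m counterclockwise.
Sandbag: 29.7 × 9.81 = 291.4 N down at 1.01 m → arm 0.27 m, τ = 291.4 × 0.27 = 78.68 N·m counterclockwise.
Net moment of known loads = 267.9 N·m counterclockwise.
An unknown mass m at 3.24 m has arm 1.96 m; its moment is m·g·1.96 clockwise.
For rotational equilibrium, m × 9.81 × 1.96 = 267.9, so m = 267.9 / (9.81 × 1.96) = 13.9 kg.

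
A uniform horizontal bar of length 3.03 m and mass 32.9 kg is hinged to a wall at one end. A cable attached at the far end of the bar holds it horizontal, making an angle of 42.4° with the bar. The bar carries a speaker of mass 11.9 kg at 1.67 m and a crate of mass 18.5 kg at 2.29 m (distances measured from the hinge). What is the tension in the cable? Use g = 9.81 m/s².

Take moments about the hinge.
Beam weight: 32.9 × 9.81 = 322.7 N down at 1.515 m → arm 1.515 m, τ = 322.7 × 1.515 = 488.9 N·m clockwise.
Speaker: 11.9 × 9.81 = 116.7 N down at 1.67 m → arm 1.67 m, τ = 116.7 × 1.67 = 194.9 N·m clockwise.
Crate: 18.5 × 9.81 = 181.5 N down at 2.29 m → arm 2.29 m, τ = 181.5 × 2.29 = 415.6 N·m clockwise.
Total clockwise load moment = 1099 N·m.
The cable tension T acts at 3.03 m; only its component perpendicular to the bar, T sinθ, produces torque. sin 42.4° = 0.6743.
Balancing moments: T × 3.03 × 0.6743 = 1099, giving T = 1099 / 2.043 = 538 N.

T ≈ 538 N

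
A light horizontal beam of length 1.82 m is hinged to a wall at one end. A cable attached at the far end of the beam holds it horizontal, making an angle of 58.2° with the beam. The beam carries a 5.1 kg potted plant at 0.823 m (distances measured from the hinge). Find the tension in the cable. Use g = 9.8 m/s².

Taking torques about the hinge:
Potted plant: 5.1 × 9.8 = 49.98 N down at 0.823 m → arm 0.823 m, τ = 49.98 × 0.823 = 41.13 N·m clockwise.
Total clockwise load moment = 41.13 N·m.
The cable tension T acts at 1.82 m; only its component perpendicular to the beam, T sinθ, produces torque. sin 58.2° = 0.8499.
Στ = 0 ⇒ T × 1.82 × 0.8499 = 41.13 ⇒ T = 41.13 / 1.547 = 26.6 N.

T ≈ 26.6 N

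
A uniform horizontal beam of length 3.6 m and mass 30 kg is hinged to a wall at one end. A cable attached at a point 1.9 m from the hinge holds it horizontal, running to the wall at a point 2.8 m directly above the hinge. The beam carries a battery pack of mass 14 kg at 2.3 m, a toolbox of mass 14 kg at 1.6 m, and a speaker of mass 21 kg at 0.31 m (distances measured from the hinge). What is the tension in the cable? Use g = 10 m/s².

Choose the hinge as the axis so the unknown hinge reaction has zero arm there.
Beam weight: 30 × 10 = 300 N down at 1.8 m → arm 1.8 m, τ = 300 × 1.8 = 540 N·m clockwise.
Battery pack: 14 × 10 = 140 N down at 2.3 m → arm 2.3 m, τ = 140 × 2.3 = 322 N·m clockwise.
Toolbox: 14 × 10 = 140 N down at 1.6 m → arm 1.6 m, τ = 140 × 1.6 = 224 N·m clockwise.
Speaker: 21 × 10 = 210 N down at 0.31 m → arm 0.31 m, τ = 210 × 0.31 = 65.1 N·m clockwise.
Total clockwise load moment = 1151 N·m.
The cable tension T acts at 1.9 m; only its component perpendicular to the beam, T sinθ, produces torque. sinθ = h/√(h²+d²) = 2.8/√(2.8²+1.9²) = 0.8275.
Στ = 0 ⇒ T × 1.9 × 0.8275 = 1151 ⇒ T = 1151 / 1.572 = 732 N.

T ≈ 732 N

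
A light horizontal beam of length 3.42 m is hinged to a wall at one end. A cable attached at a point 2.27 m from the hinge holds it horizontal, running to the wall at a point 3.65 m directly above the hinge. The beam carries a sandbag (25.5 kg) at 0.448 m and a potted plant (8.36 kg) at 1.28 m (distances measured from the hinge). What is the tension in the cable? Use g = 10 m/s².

T ≈ 115 N

About the hinge:
Sandbag: 25.5 × 10 = 255 N down at 0.448 m → arm 0.448 m, τ = 255 × 0.448 = 114.2 N·m clockwise.
Potted plant: 8.36 × 10 = 83.6 N down at 1.28 m → arm 1.28 m, τ = 83.6 × 1.28 = 107 N·m clockwise.
Total clockwise load moment = 221.2 N·m.
The cable tension T acts at 2.27 m; only its component perpendicular to the beam, T sinθ, produces torque. sinθ = h/√(h²+d²) = 3.65/√(3.65²+2.27²) = 0.8492.
Balancing moments: T × 2.27 × 0.8492 = 221.2, giving T = 221.2 / 1.928 = 115 N.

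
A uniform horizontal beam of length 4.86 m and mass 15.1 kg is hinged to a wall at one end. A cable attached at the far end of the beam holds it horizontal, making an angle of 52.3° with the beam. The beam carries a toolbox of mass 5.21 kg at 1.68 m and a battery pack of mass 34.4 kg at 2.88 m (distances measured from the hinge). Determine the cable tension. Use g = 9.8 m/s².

Take moments about the hinge.
Beam weight: 15.1 × 9.8 = 148 N down at 2.43 m → arm 2.43 m, τ = 148 × 2.43 = 359.6 N·m clockwise.
Toolbox: 5.21 × 9.8 = 51.06 N down at 1.68 m → arm 1.68 m, τ = 51.06 × 1.68 = 85.78 N·m clockwise.
Battery pack: 34.4 × 9.8 = 337.1 N down at 2.88 m → arm 2.88 m, τ = 337.1 × 2.88 = 970.8 N·m clockwise.
Total clockwise load moment = 1416 N·m.
The cable tension T acts at 4.86 m; only its component perpendicular to the beam, T sinθ, produces torque. sin 52.3° = 0.7912.
Στ = 0 ⇒ T × 4.86 × 0.7912 = 1416 ⇒ T = 1416 / 3.845 = 368 N.

T ≈ 368 N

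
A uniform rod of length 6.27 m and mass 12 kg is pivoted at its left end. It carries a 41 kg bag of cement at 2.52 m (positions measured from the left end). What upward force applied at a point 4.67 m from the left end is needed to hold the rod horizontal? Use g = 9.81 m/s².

F ≈ 296 N

Choose the left end as the axis so the unknown pivot reaction has zero arm there.
Beam weight: 12 × 9.81 = 117.7 N down at 3.135 m → arm 3.135 m, τ = 117.7 × 3.135 = 369 N·m clockwise.
Bag of cement: 41 × 9.81 = 402.2 N down at 2.52 m → arm 2.52 m, τ = 402.2 × 2.52 = 1014 N·m clockwise.
Net moment of the loads = 1383 N·m clockwise.
The upward force F acts at a point 4.67 m from the left end, arm 4.67 m, giving F × 4.67 counterclockwise.
Balancing moments: F × 4.67 = 1383, giving F = 1383 / 4.67 = 296 N.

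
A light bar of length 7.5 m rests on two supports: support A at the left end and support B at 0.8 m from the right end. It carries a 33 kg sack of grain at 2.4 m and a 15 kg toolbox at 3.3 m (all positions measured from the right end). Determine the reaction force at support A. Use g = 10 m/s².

R_A ≈ 135 N

Choose support B as the axis so its reaction then has zero moment arm.
Sack of grain: 33 × 10 = 330 N down at 2.4 m → arm 1.6 m, τ = 330 × 1.6 = 528 N·m counterclockwise.
Toolbox: 15 × 10 = 150 N down at 3.3 m → arm 2.5 m, τ = 150 × 2.5 = 375 N·m counterclockwise.
Net load moment about support B = 903 N·m counterclockwise.
Reaction R at support A is upward at 7.5 m, arm 6.7 m → moment R × 6.7 clockwise.
Στ = 0 ⇒ R × 6.7 = 903 ⇒ R = 135 N.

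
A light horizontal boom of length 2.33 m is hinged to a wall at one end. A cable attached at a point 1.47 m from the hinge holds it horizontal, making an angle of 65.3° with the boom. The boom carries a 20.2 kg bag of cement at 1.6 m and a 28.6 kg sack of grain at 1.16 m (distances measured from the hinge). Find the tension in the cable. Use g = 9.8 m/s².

T ≈ 481 N

About the hinge:
Bag of cement: 20.2 × 9.8 = 198 N down at 1.6 m → arm 1.6 m, τ = 198 × 1.6 = 316.8 N·m clockwise.
Sack of grain: 28.6 × 9.8 = 280.3 N down at 1.16 m → arm 1.16 m, τ = 280.3 × 1.16 = 325.1 N·m clockwise.
Total clockwise load moment = 641.9 N·m.
The cable tension T acts at 1.47 m; only its component perpendicular to the boom, T sinθ, produces torque. sin 65.3° = 0.9085.
Στ = 0 ⇒ T × 1.47 × 0.9085 = 641.9 ⇒ T = 641.9 / 1.335 = 481 N.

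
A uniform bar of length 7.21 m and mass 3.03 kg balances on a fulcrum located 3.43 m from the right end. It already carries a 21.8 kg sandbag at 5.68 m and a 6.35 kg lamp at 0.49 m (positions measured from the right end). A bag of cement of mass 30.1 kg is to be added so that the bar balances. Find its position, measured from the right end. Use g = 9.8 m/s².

Take moments about the fulcrum (at 3.43 m from the right end).
Beam weight: 3.03 × 9.8 = 29.69 N down at 3.605 m → arm 0.175 m, τ = 29.69 × 0.175 = 5.196 N·m counterclockwise.
Sandbag: 21.8 × 9.8 = 213.6 N down at 5.68 m → arm 2.25 m, τ = 213.6 × 2.25 = 480.6 N·m counterclockwise.
Lamp: 6.35 × 9.8 = 62.23 N down at 0.49 m → arm 2.94 m, τ = 62.23 × 2.94 = 183 N·m clockwise.
Net moment of existing loads = 302.8 N·m counterclockwise.
The bag of cement weighs 30.1 × 9.8 = 295 N and must supply an equal clockwise moment, so its lever arm about the fulcrum is 302.8 / 295 = 1.03 m.
That puts it at 3.43 − 1.03 = 2.4 m from the right end.

x ≈ 2.4 m from the right end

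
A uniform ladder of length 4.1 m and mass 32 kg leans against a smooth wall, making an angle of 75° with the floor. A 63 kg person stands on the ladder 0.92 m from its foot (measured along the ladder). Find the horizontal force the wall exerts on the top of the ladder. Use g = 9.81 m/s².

Taking torques about the foot of the ladder:
Ladder weight 32×9.81 = 313.9 N acts at 2.05 m along the ladder; its horizontal arm is 2.05·cos75° = 0.5306 m → τ = 166.6 N·m clockwise.
Person: 63×9.81 = 618 N at 0.92 m → arm 0.2381 m → τ = 147.1 N·m clockwise.
Wall normal N acts horizontally at the top; its moment arm is the height L sinθ = 4.1·sin75° = 3.96 m, counterclockwise.
Setting net torque to zero: N × 3.96 = 313.7 → N = 79.2 N.

N_wall ≈ 79.2 N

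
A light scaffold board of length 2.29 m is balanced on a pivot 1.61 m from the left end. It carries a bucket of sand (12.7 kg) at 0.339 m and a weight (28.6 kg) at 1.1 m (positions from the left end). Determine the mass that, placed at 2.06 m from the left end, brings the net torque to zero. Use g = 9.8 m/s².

m ≈ 68.3 kg

Take moments about the pivot (at 1.61 m from the left end).
Bucket of sand: 12.7 × 9.8 = 124.5 N down at 0.339 m → arm 1.271 m, τ = 124.5 × 1.271 = 158.2 N·m counterclockwise.
Weight: 28.6 × 9.8 = 280.3 N down at 1.1 m → arm 0.51 m, τ = 280.3 × 0.51 = 143 N·m counterclockwise.
Net moment of known loads = 301.2 N·m counterclockwise.
An unknown mass m at 2.06 m has arm 0.45 m; its moment is m·g·0.45 clockwise.
For rotational equilibrium, m × 9.8 × 0.45 = 301.2, so m = 301.2 / (9.8 × 0.45) = 68.3 kg.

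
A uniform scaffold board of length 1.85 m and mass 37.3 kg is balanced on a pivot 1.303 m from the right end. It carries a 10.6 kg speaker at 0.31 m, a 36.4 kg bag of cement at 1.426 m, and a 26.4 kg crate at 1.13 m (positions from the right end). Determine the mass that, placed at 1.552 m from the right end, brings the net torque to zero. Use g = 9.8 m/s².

About the pivot (at 1.303 m from the right end):
Beam weight: 37.3 × 9.8 = 365.5 N down at 0.925 m → arm 0.378 m, τ = 365.5 × 0.378 = 138.2 N·m clockwise.
Speaker: 10.6 × 9.8 = 103.9 N down at 0.31 m → arm 0.993 m, τ = 103.9 × 0.993 = 103.2 N·m clockwise.
Bag of cement: 36.4 × 9.8 = 356.7 N down at 1.426 m → arm 0.123 m, τ = 356.7 × 0.123 = 43.87 N·m counterclockwise.
Crate: 26.4 × 9.8 = 258.7 N down at 1.13 m → arm 0.173 m, τ = 258.7 × 0.173 = 44.76 N·m clockwise.
Net moment of known loads = 242.3 N·m clockwise.
An unknown mass m at 1.552 m has arm 0.249 m; its moment is m·g·0.249 counterclockwise.
For rotational equilibrium, m × 9.8 × 0.249 = 242.3, so m = 242.3 / (9.8 × 0.249) = 99.3 kg.

m ≈ 99.3 kg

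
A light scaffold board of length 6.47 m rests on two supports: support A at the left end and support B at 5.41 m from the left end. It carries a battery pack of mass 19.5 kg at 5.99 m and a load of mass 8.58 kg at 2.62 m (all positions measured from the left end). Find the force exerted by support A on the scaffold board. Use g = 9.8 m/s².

About support B:
Battery pack: 19.5 × 9.8 = 191.1 N down at 5.99 m → arm 0.58 m, τ = 191.1 × 0.58 = 110.8 N·m clockwise.
Load: 8.58 × 9.8 = 84.08 N down at 2.62 m → arm 2.79 m, τ = 84.08 × 2.79 = 234.6 N·m counterclockwise.
Net load moment about support B = 123.8 N·m counterclockwise.
Reaction R at support A is upward at 0 m, arm 5.41 m → moment R × 5.41 clockwise.
Balancing moments: R × 5.41 = 123.8, giving R = 22.9 N.

R_A ≈ 22.9 N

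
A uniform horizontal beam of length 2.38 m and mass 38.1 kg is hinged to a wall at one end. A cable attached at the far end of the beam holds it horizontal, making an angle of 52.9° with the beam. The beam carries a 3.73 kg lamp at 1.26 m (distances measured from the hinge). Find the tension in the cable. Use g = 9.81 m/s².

Choose the hinge as the axis so the unknown hinge reaction has zero arm there.
Beam weight: 38.1 × 9.81 = 373.8 N down at 1.19 m → arm 1.19 m, τ = 373.8 × 1.19 = 444.8 N·m clockwise.
Lamp: 3.73 × 9.81 = 36.59 N down at 1.26 m → arm 1.26 m, τ = 36.59 × 1.26 = 46.1 N·m clockwise.
Total clockwise load moment = 490.9 N·m.
The cable tension T acts at 2.38 m; only its component perpendicular to the beam, T sinθ, produces torque. sin 52.9° = 0.7976.
Balancing moments: T × 2.38 × 0.7976 = 490.9, giving T = 490.9 / 1.898 = 259 N.

T ≈ 259 N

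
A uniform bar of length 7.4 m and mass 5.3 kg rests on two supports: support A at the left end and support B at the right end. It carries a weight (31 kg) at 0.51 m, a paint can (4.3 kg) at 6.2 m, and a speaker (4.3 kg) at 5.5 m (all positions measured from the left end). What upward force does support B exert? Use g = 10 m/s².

Sum moments about support A (its reaction then has zero moment arm).
Beam weight: 5.3 × 10 = 53 N down at 3.7 m → arm 3.7 m, τ = 53 × 3.7 = 196.1 N·m clockwise.
Weight: 31 × 10 = 310 N down at 0.51 m → arm 0.51 m, τ = 310 × 0.51 = 158.1 N·m clockwise.
Paint can: 4.3 × 10 = 43 N down at 6.2 m → arm 6.2 m, τ = 43 × 6.2 = 266.6 N·m clockwise.
Speaker: 4.3 × 10 = 43 N down at 5.5 m → arm 5.5 m, τ = 43 × 5.5 = 236.5 N·m clockwise.
Net load moment about support A = 857.3 N·m clockwise.
Reaction R at support B is upward at 7.4 m, arm 7.4 m → moment R × 7.4 counterclockwise.
For rotational equilibrium, R × 7.4 = 857.3, so R = 116 N.

R_B ≈ 116 N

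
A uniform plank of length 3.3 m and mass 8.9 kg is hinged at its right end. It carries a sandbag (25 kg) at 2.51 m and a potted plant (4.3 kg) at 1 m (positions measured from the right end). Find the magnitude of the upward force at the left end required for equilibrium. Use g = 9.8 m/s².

Taking torques about the right end:
Beam weight: 8.9 × 9.8 = 87.22 N down at 1.65 m → arm 1.65 m, τ = 87.22 × 1.65 = 143.9 N·m counterclockwise.
Sandbag: 25 × 9.8 = 245 N down at 2.51 m → arm 2.51 m, τ = 245 × 2.51 = 614.9 N·m counterclockwise.
Potted plant: 4.3 × 9.8 = 42.14 N down at 1 m → arm 1 m, τ = 42.14 × 1 = 42.14 N·m counterclockwise.
Net moment of the loads = 800.9 N·m counterclockwise.
The upward force F acts at the left end, arm 3.3 m, giving F × 3.3 clockwise.
Setting net torque to zero: F × 3.3 = 800.9 → F = 800.9 / 3.3 = 243 N.

F ≈ 243 N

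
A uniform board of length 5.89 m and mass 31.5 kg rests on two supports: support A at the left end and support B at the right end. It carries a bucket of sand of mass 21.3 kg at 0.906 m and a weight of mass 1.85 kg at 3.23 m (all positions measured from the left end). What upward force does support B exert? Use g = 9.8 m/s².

About support A:
Beam weight: 31.5 × 9.8 = 308.7 N down at 2.945 m → arm 2.945 m, τ = 308.7 × 2.945 = 909.1 N·m clockwise.
Bucket of sand: 21.3 × 9.8 = 208.7 N down at 0.906 m → arm 0.906 m, τ = 208.7 × 0.906 = 189.1 N·m clockwise.
Weight: 1.85 × 9.8 = 18.13 N down at 3.23 m → arm 3.23 m, τ = 18.13 × 3.23 = 58.56 N·m clockwise.
Net load moment about support A = 1157 N·m clockwise.
Reaction R at support B is upward at 5.89 m, arm 5.89 m → moment R × 5.89 counterclockwise.
Setting net torque to zero: R × 5.89 = 1157 → R = 196 N.

R_B ≈ 196 N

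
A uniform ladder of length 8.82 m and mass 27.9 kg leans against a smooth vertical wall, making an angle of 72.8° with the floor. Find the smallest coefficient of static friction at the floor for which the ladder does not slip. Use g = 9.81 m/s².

Take moments about the foot of the ladder.
Ladder weight 27.9×9.81 = 273.7 N acts at 4.41 m along the ladder; its horizontal arm is 4.41·cos72.8° = 1.304 m → τ = 356.9 N·m clockwise.
Wall normal N acts horizontally at the top; its moment arm is the height L sinθ = 8.82·sin72.8° = 8.426 m, counterclockwise.
Setting net torque to zero: N × 8.426 = 356.9 → N = 42.36 N.
ΣFx = 0 ⇒ f = N_wall = 42.36 N. ΣFy = 0 ⇒ N_floor = 273.7 N.
μ_min = f / N_floor = 42.36 / 273.7 = 0.155.

μ_min ≈ 0.155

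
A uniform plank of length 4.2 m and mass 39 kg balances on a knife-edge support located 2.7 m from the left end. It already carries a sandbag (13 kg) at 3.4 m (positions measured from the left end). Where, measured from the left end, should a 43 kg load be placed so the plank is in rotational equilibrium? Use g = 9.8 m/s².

About the knife-edge support (at 2.7 m from the left end):
Beam weight: 39 × 9.8 = 382.2 N down at 2.1 m → arm 0.6 m, τ = 382.2 × 0.6 = 229.3 N·m counterclockwise.
Sandbag: 13 × 9.8 = 127.4 N down at 3.4 m → arm 0.7 m, τ = 127.4 × 0.7 = 89.18 N·m clockwise.
Net moment of existing loads = 140.1 N·m counterclockwise.
The load weighs 43 × 9.8 = 421.4 N and must supply an equal clockwise moment, so its lever arm about the knife-edge support is 140.1 / 421.4 = 0.332 m.
That puts it at 2.7 + 0.332 = 3.03 m from the left end.

x ≈ 3.03 m from the left end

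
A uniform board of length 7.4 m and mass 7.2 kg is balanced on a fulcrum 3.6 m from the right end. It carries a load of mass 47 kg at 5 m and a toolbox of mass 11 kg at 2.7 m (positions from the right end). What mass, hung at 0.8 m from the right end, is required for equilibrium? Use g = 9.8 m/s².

m ≈ 20.2 kg

About the fulcrum (at 3.6 m from the right end):
Beam weight: 7.2 × 9.8 = 70.56 N down at 3.7 m → arm 0.1 m, τ = 70.56 × 0.1 = 7.056 N·m counterclockwise.
Load: 47 × 9.8 = 460.6 N down at 5 m → arm 1.4 m, τ = 460.6 × 1.4 = 644.8 N·m counterclockwise.
Toolbox: 11 × 9.8 = 107.8 N down at 2.7 m → arm 0.9 m, τ = 107.8 × 0.9 = 97.02 N·m clockwise.
Net moment of known loads = 554.8 N·m counterclockwise.
An unknown mass m at 0.8 m has arm 2.8 m; its moment is m·g·2.8 clockwise.
Στ = 0 ⇒ m × 9.8 × 2.8 = 554.8 ⇒ m = 554.8 / (9.8 × 2.8) = 20.2 kg.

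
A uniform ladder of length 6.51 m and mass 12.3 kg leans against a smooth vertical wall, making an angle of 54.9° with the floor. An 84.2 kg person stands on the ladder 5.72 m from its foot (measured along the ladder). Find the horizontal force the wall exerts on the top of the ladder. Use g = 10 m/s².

Taking torques about the foot of the ladder:
Ladder weight 12.3×10 = 123 N acts at 3.255 m along the ladder; its horizontal arm is 3.255·cos54.9° = 1.872 m → τ = 230.3 N·m clockwise.
Person: 84.2×10 = 842 N at 5.72 m → arm 3.289 m → τ = 2769 N·m clockwise.
Wall normal N acts horizontally at the top; its moment arm is the height L sinθ = 6.51·sin54.9° = 5.326 m, counterclockwise.
Balancing moments: N × 5.326 = 2999, giving N = 563 N.

N_wall ≈ 563 N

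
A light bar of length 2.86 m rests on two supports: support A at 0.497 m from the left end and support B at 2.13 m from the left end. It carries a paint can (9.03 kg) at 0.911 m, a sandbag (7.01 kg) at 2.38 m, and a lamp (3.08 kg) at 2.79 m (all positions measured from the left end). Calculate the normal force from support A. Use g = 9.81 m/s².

R_A ≈ 43.4 N

Take moments about support B.
Paint can: 9.03 × 9.81 = 88.58 N down at 0.911 m → arm 1.219 m, τ = 88.58 × 1.219 = 108 N·m counterclockwise.
Sandbag: 7.01 × 9.81 = 68.77 N down at 2.38 m → arm 0.25 m, τ = 68.77 × 0.25 = 17.19 N·m clockwise.
Lamp: 3.08 × 9.81 = 30.21 N down at 2.79 m → arm 0.66 m, τ = 30.21 × 0.66 = 19.94 N·m clockwise.
Net load moment about support B = 70.87 N·m counterclockwise.
Reaction R at support A is upward at 0.497 m, arm 1.633 m → moment R × 1.633 clockwise.
Στ = 0 ⇒ R × 1.633 = 70.87 ⇒ R = 43.4 N.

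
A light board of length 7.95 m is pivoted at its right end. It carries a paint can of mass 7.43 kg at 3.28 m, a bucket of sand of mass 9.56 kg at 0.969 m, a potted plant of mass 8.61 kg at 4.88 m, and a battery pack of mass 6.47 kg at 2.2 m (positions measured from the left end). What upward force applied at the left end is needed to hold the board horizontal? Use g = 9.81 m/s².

F ≈ 204 N

Choose the right end as the axis so the unknown pivot reaction has zero arm there.
Paint can: 7.43 × 9.81 = 72.89 N down at 3.28 m → arm 4.67 m, τ = 72.89 × 4.67 = 340.4 N·m counterclockwise.
Bucket of sand: 9.56 × 9.81 = 93.78 N down at 0.969 m → arm 6.981 m, τ = 93.78 × 6.981 = 654.7 N·m counterclockwise.
Potted plant: 8.61 × 9.81 = 84.46 N down at 4.88 m → arm 3.07 m, τ = 84.46 × 3.07 = 259.3 N·m counterclockwise.
Battery pack: 6.47 × 9.81 = 63.47 N down at 2.2 m → arm 5.75 m, τ = 63.47 × 5.75 = 365 N·m counterclockwise.
Net moment of the loads = 1619 N·m counterclockwise.
The upward force F acts at the left end, arm 7.95 m, giving F × 7.95 clockwise.
Balancing moments: F × 7.95 = 1619, giving F = 1619 / 7.95 = 204 N.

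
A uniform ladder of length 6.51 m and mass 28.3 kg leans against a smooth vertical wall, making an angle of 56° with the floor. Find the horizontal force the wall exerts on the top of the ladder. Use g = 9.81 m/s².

N_wall ≈ 93.6 N

About the foot of the ladder:
Ladder weight 28.3×9.81 = 277.6 N acts at 3.255 m along the ladder; its horizontal arm is 3.255·cos56° = 1.82 m → τ = 505.2 N·m clockwise.
Wall normal N acts horizontally at the top; its moment arm is the height L sinθ = 6.51·sin56° = 5.397 m, counterclockwise.
Στ = 0 ⇒ N × 5.397 = 505.2 ⇒ N = 93.6 N.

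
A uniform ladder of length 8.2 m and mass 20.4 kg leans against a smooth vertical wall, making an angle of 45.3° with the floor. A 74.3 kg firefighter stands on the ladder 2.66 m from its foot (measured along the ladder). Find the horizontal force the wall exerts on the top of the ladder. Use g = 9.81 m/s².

Take moments about the foot of the ladder.
Ladder weight 20.4×9.81 = 200.1 N acts at 4.1 m along the ladder; its horizontal arm is 4.1·cos45.3° = 2.884 m → τ = 577.1 N·m clockwise.
Firefighter: 74.3×9.81 = 728.9 N at 2.66 m → arm 1.871 m → τ = 1364 N·m clockwise.
Wall normal N acts horizontally at the top; its moment arm is the height L sinθ = 8.2·sin45.3° = 5.829 m, counterclockwise.
Setting net torque to zero: N × 5.829 = 1941 → N = 333 N.

N_wall ≈ 333 N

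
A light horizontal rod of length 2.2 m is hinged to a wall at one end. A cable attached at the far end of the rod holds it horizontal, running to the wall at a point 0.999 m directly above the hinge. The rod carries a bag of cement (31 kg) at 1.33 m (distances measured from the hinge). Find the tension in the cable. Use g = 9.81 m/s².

T ≈ 445 N

Sum moments about the hinge (the unknown hinge reaction has zero arm there).
Bag of cement: 31 × 9.81 = 304.1 N down at 1.33 m → arm 1.33 m, τ = 304.1 × 1.33 = 404.5 N·m clockwise.
Total clockwise load moment = 404.5 N·m.
The cable tension T acts at 2.2 m; only its component perpendicular to the rod, T sinθ, produces torque. sinθ = h/√(h²+d²) = 0.999/√(0.999²+2.2²) = 0.4135.
For rotational equilibrium, T × 2.2 × 0.4135 = 404.5, so T = 404.5 / 0.9097 = 445 N.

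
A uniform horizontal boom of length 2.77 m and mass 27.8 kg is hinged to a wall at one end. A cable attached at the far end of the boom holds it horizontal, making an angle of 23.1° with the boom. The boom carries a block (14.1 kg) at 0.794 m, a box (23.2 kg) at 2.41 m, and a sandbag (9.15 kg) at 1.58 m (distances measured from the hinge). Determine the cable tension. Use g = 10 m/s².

T ≈ 1100 N

Take moments about the hinge.
Beam weight: 27.8 × 10 = 278 N down at 1.385 m → arm 1.385 m, τ = 278 × 1.385 = 385 N·m clockwise.
Block: 14.1 × 10 = 141 N down at 0.794 m → arm 0.794 m, τ = 141 × 0.794 = 112 N·m clockwise.
Box: 23.2 × 10 = 232 N down at 2.41 m → arm 2.41 m, τ = 232 × 2.41 = 559.1 N·m clockwise.
Sandbag: 9.15 × 10 = 91.5 N down at 1.58 m → arm 1.58 m, τ = 91.5 × 1.58 = 144.6 N·m clockwise.
Total clockwise load moment = 1201 N·m.
The cable tension T acts at 2.77 m; only its component perpendicular to the boom, T sinθ, produces torque. sin 23.1° = 0.3923.
Στ = 0 ⇒ T × 2.77 × 0.3923 = 1201 ⇒ T = 1201 / 1.087 = 1100 N.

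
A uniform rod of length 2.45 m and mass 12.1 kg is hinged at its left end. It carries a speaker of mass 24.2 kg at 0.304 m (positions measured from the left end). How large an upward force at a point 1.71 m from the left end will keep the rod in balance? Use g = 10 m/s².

F ≈ 130 N

About the left end:
Beam weight: 12.1 × 10 = 121 N down at 1.225 m → arm 1.225 m, τ = 121 × 1.225 = 148.2 N·m clockwise.
Speaker: 24.2 × 10 = 242 N down at 0.304 m → arm 0.304 m, τ = 242 × 0.304 = 73.57 N·m clockwise.
Net moment of the loads = 221.8 N·m clockwise.
The upward force F acts at a point 1.71 m from the left end, arm 1.71 m, giving F × 1.71 counterclockwise.
For rotational equilibrium, F × 1.71 = 221.8, so F = 221.8 / 1.71 = 130 N.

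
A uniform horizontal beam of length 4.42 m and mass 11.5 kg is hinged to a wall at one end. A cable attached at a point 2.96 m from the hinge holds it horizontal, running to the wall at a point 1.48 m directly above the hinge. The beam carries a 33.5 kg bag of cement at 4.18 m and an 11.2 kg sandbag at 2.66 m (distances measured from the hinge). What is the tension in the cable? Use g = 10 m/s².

Take moments about the hinge.
Beam weight: 11.5 × 10 = 115 N down at 2.21 m → arm 2.21 m, τ = 115 × 2.21 = 254.2 N·m clockwise.
Bag of cement: 33.5 × 10 = 335 N down at 4.18 m → arm 4.18 m, τ = 335 × 4.18 = 1400 N·m clockwise.
Sandbag: 11.2 × 10 = 112 N down at 2.66 m → arm 2.66 m, τ = 112 × 2.66 = 297.9 N·m clockwise.
Total clockwise load moment = 1952 N·m.
The cable tension T acts at 2.96 m; only its component perpendicular to the beam, T sinθ, produces torque. sinθ = h/√(h²+d²) = 1.48/√(1.48²+2.96²) = 0.4472.
For rotational equilibrium, T × 2.96 × 0.4472 = 1952, so T = 1952 / 1.324 = 1470 N.

T ≈ 1470 N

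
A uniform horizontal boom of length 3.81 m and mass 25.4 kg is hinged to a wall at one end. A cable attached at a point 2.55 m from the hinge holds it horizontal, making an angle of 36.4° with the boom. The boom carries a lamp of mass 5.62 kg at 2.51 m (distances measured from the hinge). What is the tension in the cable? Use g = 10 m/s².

Sum moments about the hinge (the unknown hinge reaction has zero arm there).
Beam weight: 25.4 × 10 = 254 N down at 1.905 m → arm 1.905 m, τ = 254 × 1.905 = 483.9 N·m clockwise.
Lamp: 5.62 × 10 = 56.2 N down at 2.51 m → arm 2.51 m, τ = 56.2 × 2.51 = 141.1 N·m clockwise.
Total clockwise load moment = 625 N·m.
The cable tension T acts at 2.55 m; only its component perpendicular to the boom, T sinθ, produces torque. sin 36.4° = 0.5934.
For rotational equilibrium, T × 2.55 × 0.5934 = 625, so T = 625 / 1.513 = 413 N.

T ≈ 413 N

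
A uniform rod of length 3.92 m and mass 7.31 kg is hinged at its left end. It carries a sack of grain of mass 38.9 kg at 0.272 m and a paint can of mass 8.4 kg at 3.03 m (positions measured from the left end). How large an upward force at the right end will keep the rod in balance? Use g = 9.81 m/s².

About the left end:
Beam weight: 7.31 × 9.81 = 71.71 N down at 1.96 m → arm 1.96 m, τ = 71.71 × 1.96 = 140.6 N·m clockwise.
Sack of grain: 38.9 × 9.81 = 381.6 N down at 0.272 m → arm 0.272 m, τ = 381.6 × 0.272 = 103.8 N·m clockwise.
Paint can: 8.4 × 9.81 = 82.4 N down at 3.03 m → arm 3.03 m, τ = 82.4 × 3.03 = 249.7 N·m clockwise.
Net moment of the loads = 494.1 N·m clockwise.
The upward force F acts at the right end, arm 3.92 m, giving F × 3.92 counterclockwise.
Balancing moments: F × 3.92 = 494.1, giving F = 494.1 / 3.92 = 126 N.

F ≈ 126 N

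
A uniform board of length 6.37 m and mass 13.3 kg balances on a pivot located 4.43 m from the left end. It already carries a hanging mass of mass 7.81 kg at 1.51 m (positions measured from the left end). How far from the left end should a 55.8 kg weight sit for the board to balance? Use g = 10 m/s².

Taking torques about the pivot (at 4.43 m from the left end):
Beam weight: 13.3 × 10 = 133 N down at 3.185 m → arm 1.245 m, τ = 133 × 1.245 = 165.6 N·m counterclockwise.
Hanging mass: 7.81 × 10 = 78.1 N down at 1.51 m → arm 2.92 m, τ = 78.1 × 2.92 = 228.1 N·m counterclockwise.
Net moment of existing loads = 393.7 N·m counterclockwise.
The weight weighs 55.8 × 10 = 558 N and must supply an equal clockwise moment, so its lever arm about the pivot is 393.7 / 558 = 0.706 m.
That puts it at 4.43 + 0.706 = 5.14 m from the left end.

x ≈ 5.14 m from the left end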